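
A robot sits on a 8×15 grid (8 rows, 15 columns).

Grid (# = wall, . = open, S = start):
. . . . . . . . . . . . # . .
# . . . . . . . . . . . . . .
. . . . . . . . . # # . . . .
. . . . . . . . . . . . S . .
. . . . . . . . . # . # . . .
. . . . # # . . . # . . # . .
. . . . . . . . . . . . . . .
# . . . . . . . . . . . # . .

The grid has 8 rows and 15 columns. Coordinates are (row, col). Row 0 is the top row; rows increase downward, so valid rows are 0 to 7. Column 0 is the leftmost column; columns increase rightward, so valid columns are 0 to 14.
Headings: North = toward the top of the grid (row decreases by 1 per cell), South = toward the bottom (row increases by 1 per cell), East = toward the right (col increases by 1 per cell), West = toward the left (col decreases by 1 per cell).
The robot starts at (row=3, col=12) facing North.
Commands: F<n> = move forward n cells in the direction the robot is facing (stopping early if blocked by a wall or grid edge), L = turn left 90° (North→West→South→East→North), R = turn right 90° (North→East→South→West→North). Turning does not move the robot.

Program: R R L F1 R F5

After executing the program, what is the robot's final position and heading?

Answer: Final position: (row=7, col=13), facing South

Derivation:
Start: (row=3, col=12), facing North
  R: turn right, now facing East
  R: turn right, now facing South
  L: turn left, now facing East
  F1: move forward 1, now at (row=3, col=13)
  R: turn right, now facing South
  F5: move forward 4/5 (blocked), now at (row=7, col=13)
Final: (row=7, col=13), facing South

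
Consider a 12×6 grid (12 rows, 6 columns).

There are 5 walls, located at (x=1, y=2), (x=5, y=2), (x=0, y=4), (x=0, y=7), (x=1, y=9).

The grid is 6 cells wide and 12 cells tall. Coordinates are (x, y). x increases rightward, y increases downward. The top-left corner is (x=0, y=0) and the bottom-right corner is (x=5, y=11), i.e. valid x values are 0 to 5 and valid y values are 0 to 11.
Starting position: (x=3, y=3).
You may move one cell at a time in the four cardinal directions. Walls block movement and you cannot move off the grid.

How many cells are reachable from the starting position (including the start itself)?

Answer: Reachable cells: 67

Derivation:
BFS flood-fill from (x=3, y=3):
  Distance 0: (x=3, y=3)
  Distance 1: (x=3, y=2), (x=2, y=3), (x=4, y=3), (x=3, y=4)
  Distance 2: (x=3, y=1), (x=2, y=2), (x=4, y=2), (x=1, y=3), (x=5, y=3), (x=2, y=4), (x=4, y=4), (x=3, y=5)
  Distance 3: (x=3, y=0), (x=2, y=1), (x=4, y=1), (x=0, y=3), (x=1, y=4), (x=5, y=4), (x=2, y=5), (x=4, y=5), (x=3, y=6)
  Distance 4: (x=2, y=0), (x=4, y=0), (x=1, y=1), (x=5, y=1), (x=0, y=2), (x=1, y=5), (x=5, y=5), (x=2, y=6), (x=4, y=6), (x=3, y=7)
  Distance 5: (x=1, y=0), (x=5, y=0), (x=0, y=1), (x=0, y=5), (x=1, y=6), (x=5, y=6), (x=2, y=7), (x=4, y=7), (x=3, y=8)
  Distance 6: (x=0, y=0), (x=0, y=6), (x=1, y=7), (x=5, y=7), (x=2, y=8), (x=4, y=8), (x=3, y=9)
  Distance 7: (x=1, y=8), (x=5, y=8), (x=2, y=9), (x=4, y=9), (x=3, y=10)
  Distance 8: (x=0, y=8), (x=5, y=9), (x=2, y=10), (x=4, y=10), (x=3, y=11)
  Distance 9: (x=0, y=9), (x=1, y=10), (x=5, y=10), (x=2, y=11), (x=4, y=11)
  Distance 10: (x=0, y=10), (x=1, y=11), (x=5, y=11)
  Distance 11: (x=0, y=11)
Total reachable: 67 (grid has 67 open cells total)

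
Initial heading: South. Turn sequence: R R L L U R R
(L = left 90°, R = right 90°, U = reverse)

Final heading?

Answer: Final heading: South

Derivation:
Start: South
  R (right (90° clockwise)) -> West
  R (right (90° clockwise)) -> North
  L (left (90° counter-clockwise)) -> West
  L (left (90° counter-clockwise)) -> South
  U (U-turn (180°)) -> North
  R (right (90° clockwise)) -> East
  R (right (90° clockwise)) -> South
Final: South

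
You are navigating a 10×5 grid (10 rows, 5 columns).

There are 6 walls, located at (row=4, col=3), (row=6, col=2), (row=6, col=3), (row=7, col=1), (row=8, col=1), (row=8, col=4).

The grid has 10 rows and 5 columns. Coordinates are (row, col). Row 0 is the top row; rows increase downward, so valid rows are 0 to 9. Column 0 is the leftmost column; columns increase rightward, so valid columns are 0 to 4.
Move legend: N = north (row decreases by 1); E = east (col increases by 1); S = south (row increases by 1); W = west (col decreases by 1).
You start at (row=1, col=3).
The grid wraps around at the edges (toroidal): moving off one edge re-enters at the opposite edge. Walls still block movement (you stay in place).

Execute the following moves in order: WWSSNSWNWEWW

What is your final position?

Start: (row=1, col=3)
  W (west): (row=1, col=3) -> (row=1, col=2)
  W (west): (row=1, col=2) -> (row=1, col=1)
  S (south): (row=1, col=1) -> (row=2, col=1)
  S (south): (row=2, col=1) -> (row=3, col=1)
  N (north): (row=3, col=1) -> (row=2, col=1)
  S (south): (row=2, col=1) -> (row=3, col=1)
  W (west): (row=3, col=1) -> (row=3, col=0)
  N (north): (row=3, col=0) -> (row=2, col=0)
  W (west): (row=2, col=0) -> (row=2, col=4)
  E (east): (row=2, col=4) -> (row=2, col=0)
  W (west): (row=2, col=0) -> (row=2, col=4)
  W (west): (row=2, col=4) -> (row=2, col=3)
Final: (row=2, col=3)

Answer: Final position: (row=2, col=3)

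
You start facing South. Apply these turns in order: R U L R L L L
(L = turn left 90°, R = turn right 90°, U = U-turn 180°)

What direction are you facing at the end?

Answer: Final heading: South

Derivation:
Start: South
  R (right (90° clockwise)) -> West
  U (U-turn (180°)) -> East
  L (left (90° counter-clockwise)) -> North
  R (right (90° clockwise)) -> East
  L (left (90° counter-clockwise)) -> North
  L (left (90° counter-clockwise)) -> West
  L (left (90° counter-clockwise)) -> South
Final: South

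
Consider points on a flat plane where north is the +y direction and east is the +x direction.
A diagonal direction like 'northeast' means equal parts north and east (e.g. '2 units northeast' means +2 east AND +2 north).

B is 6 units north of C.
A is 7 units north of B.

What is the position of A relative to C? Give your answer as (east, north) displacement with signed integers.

Answer: A is at (east=0, north=13) relative to C.

Derivation:
Place C at the origin (east=0, north=0).
  B is 6 units north of C: delta (east=+0, north=+6); B at (east=0, north=6).
  A is 7 units north of B: delta (east=+0, north=+7); A at (east=0, north=13).
Therefore A relative to C: (east=0, north=13).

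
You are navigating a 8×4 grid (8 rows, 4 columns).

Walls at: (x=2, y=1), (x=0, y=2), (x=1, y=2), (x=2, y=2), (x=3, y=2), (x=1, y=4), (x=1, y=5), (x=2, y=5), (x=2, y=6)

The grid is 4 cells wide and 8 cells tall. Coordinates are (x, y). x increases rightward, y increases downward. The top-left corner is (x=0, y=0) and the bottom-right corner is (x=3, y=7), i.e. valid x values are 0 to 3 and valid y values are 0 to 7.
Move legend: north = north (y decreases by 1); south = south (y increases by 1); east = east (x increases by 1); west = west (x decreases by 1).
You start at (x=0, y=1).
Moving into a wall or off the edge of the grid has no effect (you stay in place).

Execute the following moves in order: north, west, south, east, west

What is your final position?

Answer: Final position: (x=0, y=1)

Derivation:
Start: (x=0, y=1)
  north (north): (x=0, y=1) -> (x=0, y=0)
  west (west): blocked, stay at (x=0, y=0)
  south (south): (x=0, y=0) -> (x=0, y=1)
  east (east): (x=0, y=1) -> (x=1, y=1)
  west (west): (x=1, y=1) -> (x=0, y=1)
Final: (x=0, y=1)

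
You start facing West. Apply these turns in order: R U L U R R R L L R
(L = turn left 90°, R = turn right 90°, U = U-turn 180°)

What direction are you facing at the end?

Answer: Final heading: East

Derivation:
Start: West
  R (right (90° clockwise)) -> North
  U (U-turn (180°)) -> South
  L (left (90° counter-clockwise)) -> East
  U (U-turn (180°)) -> West
  R (right (90° clockwise)) -> North
  R (right (90° clockwise)) -> East
  R (right (90° clockwise)) -> South
  L (left (90° counter-clockwise)) -> East
  L (left (90° counter-clockwise)) -> North
  R (right (90° clockwise)) -> East
Final: East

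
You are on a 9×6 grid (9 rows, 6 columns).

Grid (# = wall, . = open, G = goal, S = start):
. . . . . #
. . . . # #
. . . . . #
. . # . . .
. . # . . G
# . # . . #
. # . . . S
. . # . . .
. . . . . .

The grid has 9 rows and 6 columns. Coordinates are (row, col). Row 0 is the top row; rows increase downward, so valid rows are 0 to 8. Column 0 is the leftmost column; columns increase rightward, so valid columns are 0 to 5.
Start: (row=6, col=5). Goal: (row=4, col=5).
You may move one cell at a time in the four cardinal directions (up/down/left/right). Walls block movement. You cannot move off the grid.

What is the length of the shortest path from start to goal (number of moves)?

BFS from (row=6, col=5) until reaching (row=4, col=5):
  Distance 0: (row=6, col=5)
  Distance 1: (row=6, col=4), (row=7, col=5)
  Distance 2: (row=5, col=4), (row=6, col=3), (row=7, col=4), (row=8, col=5)
  Distance 3: (row=4, col=4), (row=5, col=3), (row=6, col=2), (row=7, col=3), (row=8, col=4)
  Distance 4: (row=3, col=4), (row=4, col=3), (row=4, col=5), (row=8, col=3)  <- goal reached here
One shortest path (4 moves): (row=6, col=5) -> (row=6, col=4) -> (row=5, col=4) -> (row=4, col=4) -> (row=4, col=5)

Answer: Shortest path length: 4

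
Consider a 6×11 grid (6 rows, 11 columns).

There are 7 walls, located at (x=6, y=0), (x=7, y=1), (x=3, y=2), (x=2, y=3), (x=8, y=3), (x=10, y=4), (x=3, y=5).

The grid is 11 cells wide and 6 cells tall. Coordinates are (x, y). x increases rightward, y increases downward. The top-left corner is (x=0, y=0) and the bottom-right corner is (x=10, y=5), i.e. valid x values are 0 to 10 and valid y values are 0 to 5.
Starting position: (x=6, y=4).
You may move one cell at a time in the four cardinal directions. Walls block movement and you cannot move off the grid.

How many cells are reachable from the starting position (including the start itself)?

Answer: Reachable cells: 59

Derivation:
BFS flood-fill from (x=6, y=4):
  Distance 0: (x=6, y=4)
  Distance 1: (x=6, y=3), (x=5, y=4), (x=7, y=4), (x=6, y=5)
  Distance 2: (x=6, y=2), (x=5, y=3), (x=7, y=3), (x=4, y=4), (x=8, y=4), (x=5, y=5), (x=7, y=5)
  Distance 3: (x=6, y=1), (x=5, y=2), (x=7, y=2), (x=4, y=3), (x=3, y=4), (x=9, y=4), (x=4, y=5), (x=8, y=5)
  Distance 4: (x=5, y=1), (x=4, y=2), (x=8, y=2), (x=3, y=3), (x=9, y=3), (x=2, y=4), (x=9, y=5)
  Distance 5: (x=5, y=0), (x=4, y=1), (x=8, y=1), (x=9, y=2), (x=10, y=3), (x=1, y=4), (x=2, y=5), (x=10, y=5)
  Distance 6: (x=4, y=0), (x=8, y=0), (x=3, y=1), (x=9, y=1), (x=10, y=2), (x=1, y=3), (x=0, y=4), (x=1, y=5)
  Distance 7: (x=3, y=0), (x=7, y=0), (x=9, y=0), (x=2, y=1), (x=10, y=1), (x=1, y=2), (x=0, y=3), (x=0, y=5)
  Distance 8: (x=2, y=0), (x=10, y=0), (x=1, y=1), (x=0, y=2), (x=2, y=2)
  Distance 9: (x=1, y=0), (x=0, y=1)
  Distance 10: (x=0, y=0)
Total reachable: 59 (grid has 59 open cells total)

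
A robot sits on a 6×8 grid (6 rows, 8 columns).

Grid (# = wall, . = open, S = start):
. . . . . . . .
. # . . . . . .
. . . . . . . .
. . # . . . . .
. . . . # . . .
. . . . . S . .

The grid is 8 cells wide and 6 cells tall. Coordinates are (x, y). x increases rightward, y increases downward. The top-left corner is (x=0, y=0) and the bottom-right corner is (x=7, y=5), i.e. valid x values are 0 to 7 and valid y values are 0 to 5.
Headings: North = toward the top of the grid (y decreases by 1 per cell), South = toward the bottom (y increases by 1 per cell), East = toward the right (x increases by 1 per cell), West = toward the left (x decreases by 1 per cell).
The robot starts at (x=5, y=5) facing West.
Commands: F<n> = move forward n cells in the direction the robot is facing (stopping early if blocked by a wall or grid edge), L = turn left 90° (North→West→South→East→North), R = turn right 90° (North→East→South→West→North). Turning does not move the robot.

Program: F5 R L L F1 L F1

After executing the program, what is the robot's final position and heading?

Start: (x=5, y=5), facing West
  F5: move forward 5, now at (x=0, y=5)
  R: turn right, now facing North
  L: turn left, now facing West
  L: turn left, now facing South
  F1: move forward 0/1 (blocked), now at (x=0, y=5)
  L: turn left, now facing East
  F1: move forward 1, now at (x=1, y=5)
Final: (x=1, y=5), facing East

Answer: Final position: (x=1, y=5), facing East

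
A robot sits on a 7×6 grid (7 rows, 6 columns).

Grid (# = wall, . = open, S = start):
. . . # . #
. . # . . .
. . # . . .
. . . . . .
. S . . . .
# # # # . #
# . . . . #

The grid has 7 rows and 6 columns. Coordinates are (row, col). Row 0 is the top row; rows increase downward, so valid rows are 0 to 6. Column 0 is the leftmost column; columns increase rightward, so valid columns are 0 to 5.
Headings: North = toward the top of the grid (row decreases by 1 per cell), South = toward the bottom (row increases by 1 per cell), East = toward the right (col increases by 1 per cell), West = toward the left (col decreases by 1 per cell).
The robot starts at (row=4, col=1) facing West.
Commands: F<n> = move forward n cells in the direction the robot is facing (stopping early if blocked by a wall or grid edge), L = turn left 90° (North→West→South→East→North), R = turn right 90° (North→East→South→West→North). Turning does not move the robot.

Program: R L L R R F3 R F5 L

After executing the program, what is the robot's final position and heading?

Start: (row=4, col=1), facing West
  R: turn right, now facing North
  L: turn left, now facing West
  L: turn left, now facing South
  R: turn right, now facing West
  R: turn right, now facing North
  F3: move forward 3, now at (row=1, col=1)
  R: turn right, now facing East
  F5: move forward 0/5 (blocked), now at (row=1, col=1)
  L: turn left, now facing North
Final: (row=1, col=1), facing North

Answer: Final position: (row=1, col=1), facing North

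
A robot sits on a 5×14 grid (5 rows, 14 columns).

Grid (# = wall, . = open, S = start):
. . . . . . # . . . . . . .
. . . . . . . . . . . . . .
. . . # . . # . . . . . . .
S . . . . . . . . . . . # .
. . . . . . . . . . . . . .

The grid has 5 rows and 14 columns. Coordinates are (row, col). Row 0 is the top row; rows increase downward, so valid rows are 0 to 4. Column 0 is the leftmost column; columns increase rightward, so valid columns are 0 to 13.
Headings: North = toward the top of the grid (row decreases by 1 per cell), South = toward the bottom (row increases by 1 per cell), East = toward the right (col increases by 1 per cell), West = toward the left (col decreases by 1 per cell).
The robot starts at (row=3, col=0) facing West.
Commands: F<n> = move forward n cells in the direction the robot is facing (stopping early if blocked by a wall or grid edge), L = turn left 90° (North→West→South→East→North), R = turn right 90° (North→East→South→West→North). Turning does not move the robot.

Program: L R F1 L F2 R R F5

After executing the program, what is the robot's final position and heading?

Start: (row=3, col=0), facing West
  L: turn left, now facing South
  R: turn right, now facing West
  F1: move forward 0/1 (blocked), now at (row=3, col=0)
  L: turn left, now facing South
  F2: move forward 1/2 (blocked), now at (row=4, col=0)
  R: turn right, now facing West
  R: turn right, now facing North
  F5: move forward 4/5 (blocked), now at (row=0, col=0)
Final: (row=0, col=0), facing North

Answer: Final position: (row=0, col=0), facing North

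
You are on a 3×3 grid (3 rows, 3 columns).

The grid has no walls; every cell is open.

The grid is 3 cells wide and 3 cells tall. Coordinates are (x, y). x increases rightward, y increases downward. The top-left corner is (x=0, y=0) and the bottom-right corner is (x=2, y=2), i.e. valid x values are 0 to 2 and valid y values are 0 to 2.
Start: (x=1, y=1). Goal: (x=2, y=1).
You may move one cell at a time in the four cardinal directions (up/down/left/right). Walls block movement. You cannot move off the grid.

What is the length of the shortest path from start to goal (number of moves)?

Answer: Shortest path length: 1

Derivation:
BFS from (x=1, y=1) until reaching (x=2, y=1):
  Distance 0: (x=1, y=1)
  Distance 1: (x=1, y=0), (x=0, y=1), (x=2, y=1), (x=1, y=2)  <- goal reached here
One shortest path (1 moves): (x=1, y=1) -> (x=2, y=1)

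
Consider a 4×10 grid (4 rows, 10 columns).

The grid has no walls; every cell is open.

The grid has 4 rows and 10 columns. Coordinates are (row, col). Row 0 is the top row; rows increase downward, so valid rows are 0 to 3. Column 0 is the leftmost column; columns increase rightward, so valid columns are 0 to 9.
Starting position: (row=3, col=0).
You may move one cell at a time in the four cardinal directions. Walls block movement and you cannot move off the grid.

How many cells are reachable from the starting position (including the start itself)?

Answer: Reachable cells: 40

Derivation:
BFS flood-fill from (row=3, col=0):
  Distance 0: (row=3, col=0)
  Distance 1: (row=2, col=0), (row=3, col=1)
  Distance 2: (row=1, col=0), (row=2, col=1), (row=3, col=2)
  Distance 3: (row=0, col=0), (row=1, col=1), (row=2, col=2), (row=3, col=3)
  Distance 4: (row=0, col=1), (row=1, col=2), (row=2, col=3), (row=3, col=4)
  Distance 5: (row=0, col=2), (row=1, col=3), (row=2, col=4), (row=3, col=5)
  Distance 6: (row=0, col=3), (row=1, col=4), (row=2, col=5), (row=3, col=6)
  Distance 7: (row=0, col=4), (row=1, col=5), (row=2, col=6), (row=3, col=7)
  Distance 8: (row=0, col=5), (row=1, col=6), (row=2, col=7), (row=3, col=8)
  Distance 9: (row=0, col=6), (row=1, col=7), (row=2, col=8), (row=3, col=9)
  Distance 10: (row=0, col=7), (row=1, col=8), (row=2, col=9)
  Distance 11: (row=0, col=8), (row=1, col=9)
  Distance 12: (row=0, col=9)
Total reachable: 40 (grid has 40 open cells total)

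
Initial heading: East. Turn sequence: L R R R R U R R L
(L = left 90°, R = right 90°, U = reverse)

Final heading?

Start: East
  L (left (90° counter-clockwise)) -> North
  R (right (90° clockwise)) -> East
  R (right (90° clockwise)) -> South
  R (right (90° clockwise)) -> West
  R (right (90° clockwise)) -> North
  U (U-turn (180°)) -> South
  R (right (90° clockwise)) -> West
  R (right (90° clockwise)) -> North
  L (left (90° counter-clockwise)) -> West
Final: West

Answer: Final heading: West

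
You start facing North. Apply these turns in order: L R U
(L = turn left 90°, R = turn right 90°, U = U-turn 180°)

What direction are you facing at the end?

Start: North
  L (left (90° counter-clockwise)) -> West
  R (right (90° clockwise)) -> North
  U (U-turn (180°)) -> South
Final: South

Answer: Final heading: South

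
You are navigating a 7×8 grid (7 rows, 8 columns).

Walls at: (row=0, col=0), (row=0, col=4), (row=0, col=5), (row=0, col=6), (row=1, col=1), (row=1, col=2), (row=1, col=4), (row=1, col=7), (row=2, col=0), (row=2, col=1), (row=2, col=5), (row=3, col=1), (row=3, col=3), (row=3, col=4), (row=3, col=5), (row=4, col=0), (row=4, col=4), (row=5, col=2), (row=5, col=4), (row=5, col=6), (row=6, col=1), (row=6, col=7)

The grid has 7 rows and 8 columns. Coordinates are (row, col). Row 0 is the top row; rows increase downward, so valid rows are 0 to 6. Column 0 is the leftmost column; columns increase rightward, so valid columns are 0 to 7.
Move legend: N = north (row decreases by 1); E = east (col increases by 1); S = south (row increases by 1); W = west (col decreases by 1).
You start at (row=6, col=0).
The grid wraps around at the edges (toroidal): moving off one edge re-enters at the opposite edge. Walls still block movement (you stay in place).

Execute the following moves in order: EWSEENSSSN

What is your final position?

Start: (row=6, col=0)
  E (east): blocked, stay at (row=6, col=0)
  W (west): blocked, stay at (row=6, col=0)
  S (south): blocked, stay at (row=6, col=0)
  E (east): blocked, stay at (row=6, col=0)
  E (east): blocked, stay at (row=6, col=0)
  N (north): (row=6, col=0) -> (row=5, col=0)
  S (south): (row=5, col=0) -> (row=6, col=0)
  S (south): blocked, stay at (row=6, col=0)
  S (south): blocked, stay at (row=6, col=0)
  N (north): (row=6, col=0) -> (row=5, col=0)
Final: (row=5, col=0)

Answer: Final position: (row=5, col=0)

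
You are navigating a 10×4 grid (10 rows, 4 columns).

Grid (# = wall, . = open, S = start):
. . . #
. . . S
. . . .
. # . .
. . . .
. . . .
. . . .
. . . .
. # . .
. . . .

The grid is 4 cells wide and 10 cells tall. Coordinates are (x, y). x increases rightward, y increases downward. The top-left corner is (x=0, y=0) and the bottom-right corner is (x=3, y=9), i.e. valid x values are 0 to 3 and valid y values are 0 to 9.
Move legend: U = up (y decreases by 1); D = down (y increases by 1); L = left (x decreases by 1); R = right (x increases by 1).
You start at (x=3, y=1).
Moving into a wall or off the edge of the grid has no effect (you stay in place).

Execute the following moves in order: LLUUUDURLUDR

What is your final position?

Answer: Final position: (x=2, y=1)

Derivation:
Start: (x=3, y=1)
  L (left): (x=3, y=1) -> (x=2, y=1)
  L (left): (x=2, y=1) -> (x=1, y=1)
  U (up): (x=1, y=1) -> (x=1, y=0)
  U (up): blocked, stay at (x=1, y=0)
  U (up): blocked, stay at (x=1, y=0)
  D (down): (x=1, y=0) -> (x=1, y=1)
  U (up): (x=1, y=1) -> (x=1, y=0)
  R (right): (x=1, y=0) -> (x=2, y=0)
  L (left): (x=2, y=0) -> (x=1, y=0)
  U (up): blocked, stay at (x=1, y=0)
  D (down): (x=1, y=0) -> (x=1, y=1)
  R (right): (x=1, y=1) -> (x=2, y=1)
Final: (x=2, y=1)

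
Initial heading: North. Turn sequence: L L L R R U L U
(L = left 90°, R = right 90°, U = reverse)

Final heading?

Answer: Final heading: South

Derivation:
Start: North
  L (left (90° counter-clockwise)) -> West
  L (left (90° counter-clockwise)) -> South
  L (left (90° counter-clockwise)) -> East
  R (right (90° clockwise)) -> South
  R (right (90° clockwise)) -> West
  U (U-turn (180°)) -> East
  L (left (90° counter-clockwise)) -> North
  U (U-turn (180°)) -> South
Final: South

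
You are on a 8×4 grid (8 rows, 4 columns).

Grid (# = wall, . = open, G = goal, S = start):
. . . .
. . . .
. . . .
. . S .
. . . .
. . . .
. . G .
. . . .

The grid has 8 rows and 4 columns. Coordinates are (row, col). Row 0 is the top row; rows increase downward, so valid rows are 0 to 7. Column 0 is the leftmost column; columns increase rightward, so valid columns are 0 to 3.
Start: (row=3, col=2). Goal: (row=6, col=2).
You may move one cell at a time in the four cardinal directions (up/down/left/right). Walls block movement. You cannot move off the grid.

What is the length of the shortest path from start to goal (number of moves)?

BFS from (row=3, col=2) until reaching (row=6, col=2):
  Distance 0: (row=3, col=2)
  Distance 1: (row=2, col=2), (row=3, col=1), (row=3, col=3), (row=4, col=2)
  Distance 2: (row=1, col=2), (row=2, col=1), (row=2, col=3), (row=3, col=0), (row=4, col=1), (row=4, col=3), (row=5, col=2)
  Distance 3: (row=0, col=2), (row=1, col=1), (row=1, col=3), (row=2, col=0), (row=4, col=0), (row=5, col=1), (row=5, col=3), (row=6, col=2)  <- goal reached here
One shortest path (3 moves): (row=3, col=2) -> (row=4, col=2) -> (row=5, col=2) -> (row=6, col=2)

Answer: Shortest path length: 3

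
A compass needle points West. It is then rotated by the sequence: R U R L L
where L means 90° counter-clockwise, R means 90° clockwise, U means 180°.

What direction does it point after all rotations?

Answer: Final heading: East

Derivation:
Start: West
  R (right (90° clockwise)) -> North
  U (U-turn (180°)) -> South
  R (right (90° clockwise)) -> West
  L (left (90° counter-clockwise)) -> South
  L (left (90° counter-clockwise)) -> East
Final: East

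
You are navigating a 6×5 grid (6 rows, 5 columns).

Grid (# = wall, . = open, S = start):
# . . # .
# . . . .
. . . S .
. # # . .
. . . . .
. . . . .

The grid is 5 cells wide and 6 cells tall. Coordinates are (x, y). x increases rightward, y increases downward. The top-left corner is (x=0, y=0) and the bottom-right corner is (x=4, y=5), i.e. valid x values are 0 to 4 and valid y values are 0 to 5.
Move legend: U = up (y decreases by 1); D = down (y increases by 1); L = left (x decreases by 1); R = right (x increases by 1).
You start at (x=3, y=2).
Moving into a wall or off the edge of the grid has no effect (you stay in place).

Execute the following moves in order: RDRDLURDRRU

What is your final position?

Answer: Final position: (x=4, y=3)

Derivation:
Start: (x=3, y=2)
  R (right): (x=3, y=2) -> (x=4, y=2)
  D (down): (x=4, y=2) -> (x=4, y=3)
  R (right): blocked, stay at (x=4, y=3)
  D (down): (x=4, y=3) -> (x=4, y=4)
  L (left): (x=4, y=4) -> (x=3, y=4)
  U (up): (x=3, y=4) -> (x=3, y=3)
  R (right): (x=3, y=3) -> (x=4, y=3)
  D (down): (x=4, y=3) -> (x=4, y=4)
  R (right): blocked, stay at (x=4, y=4)
  R (right): blocked, stay at (x=4, y=4)
  U (up): (x=4, y=4) -> (x=4, y=3)
Final: (x=4, y=3)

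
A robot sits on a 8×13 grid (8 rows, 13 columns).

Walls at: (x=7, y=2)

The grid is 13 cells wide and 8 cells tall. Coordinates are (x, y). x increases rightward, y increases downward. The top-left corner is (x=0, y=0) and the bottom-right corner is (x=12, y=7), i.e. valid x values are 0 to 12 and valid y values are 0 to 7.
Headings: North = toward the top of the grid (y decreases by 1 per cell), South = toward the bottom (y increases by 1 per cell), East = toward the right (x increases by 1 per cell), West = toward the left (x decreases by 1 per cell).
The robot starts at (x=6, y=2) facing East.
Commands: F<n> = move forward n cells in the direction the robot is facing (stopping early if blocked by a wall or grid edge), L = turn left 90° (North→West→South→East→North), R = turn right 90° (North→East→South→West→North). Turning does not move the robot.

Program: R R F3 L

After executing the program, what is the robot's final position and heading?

Start: (x=6, y=2), facing East
  R: turn right, now facing South
  R: turn right, now facing West
  F3: move forward 3, now at (x=3, y=2)
  L: turn left, now facing South
Final: (x=3, y=2), facing South

Answer: Final position: (x=3, y=2), facing South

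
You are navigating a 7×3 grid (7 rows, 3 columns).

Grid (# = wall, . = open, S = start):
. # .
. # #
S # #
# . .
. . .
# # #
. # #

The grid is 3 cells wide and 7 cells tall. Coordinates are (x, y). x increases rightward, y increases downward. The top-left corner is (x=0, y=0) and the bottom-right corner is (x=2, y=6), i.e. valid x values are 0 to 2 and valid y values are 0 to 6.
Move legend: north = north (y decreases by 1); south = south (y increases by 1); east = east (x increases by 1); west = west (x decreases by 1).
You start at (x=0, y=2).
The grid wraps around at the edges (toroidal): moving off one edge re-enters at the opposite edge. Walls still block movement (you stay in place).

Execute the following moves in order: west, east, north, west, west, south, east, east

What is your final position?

Answer: Final position: (x=0, y=2)

Derivation:
Start: (x=0, y=2)
  west (west): blocked, stay at (x=0, y=2)
  east (east): blocked, stay at (x=0, y=2)
  north (north): (x=0, y=2) -> (x=0, y=1)
  west (west): blocked, stay at (x=0, y=1)
  west (west): blocked, stay at (x=0, y=1)
  south (south): (x=0, y=1) -> (x=0, y=2)
  east (east): blocked, stay at (x=0, y=2)
  east (east): blocked, stay at (x=0, y=2)
Final: (x=0, y=2)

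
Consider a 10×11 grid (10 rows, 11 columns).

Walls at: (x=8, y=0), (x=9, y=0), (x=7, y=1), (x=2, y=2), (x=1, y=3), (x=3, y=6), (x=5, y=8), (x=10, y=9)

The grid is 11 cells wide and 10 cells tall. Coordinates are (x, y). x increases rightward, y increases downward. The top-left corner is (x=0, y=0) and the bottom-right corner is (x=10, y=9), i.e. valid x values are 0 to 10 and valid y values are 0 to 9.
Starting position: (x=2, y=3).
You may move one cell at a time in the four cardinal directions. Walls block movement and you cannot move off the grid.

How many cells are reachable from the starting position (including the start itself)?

Answer: Reachable cells: 102

Derivation:
BFS flood-fill from (x=2, y=3):
  Distance 0: (x=2, y=3)
  Distance 1: (x=3, y=3), (x=2, y=4)
  Distance 2: (x=3, y=2), (x=4, y=3), (x=1, y=4), (x=3, y=4), (x=2, y=5)
  Distance 3: (x=3, y=1), (x=4, y=2), (x=5, y=3), (x=0, y=4), (x=4, y=4), (x=1, y=5), (x=3, y=5), (x=2, y=6)
  Distance 4: (x=3, y=0), (x=2, y=1), (x=4, y=1), (x=5, y=2), (x=0, y=3), (x=6, y=3), (x=5, y=4), (x=0, y=5), (x=4, y=5), (x=1, y=6), (x=2, y=7)
  Distance 5: (x=2, y=0), (x=4, y=0), (x=1, y=1), (x=5, y=1), (x=0, y=2), (x=6, y=2), (x=7, y=3), (x=6, y=4), (x=5, y=5), (x=0, y=6), (x=4, y=6), (x=1, y=7), (x=3, y=7), (x=2, y=8)
  Distance 6: (x=1, y=0), (x=5, y=0), (x=0, y=1), (x=6, y=1), (x=1, y=2), (x=7, y=2), (x=8, y=3), (x=7, y=4), (x=6, y=5), (x=5, y=6), (x=0, y=7), (x=4, y=7), (x=1, y=8), (x=3, y=8), (x=2, y=9)
  Distance 7: (x=0, y=0), (x=6, y=0), (x=8, y=2), (x=9, y=3), (x=8, y=4), (x=7, y=5), (x=6, y=6), (x=5, y=7), (x=0, y=8), (x=4, y=8), (x=1, y=9), (x=3, y=9)
  Distance 8: (x=7, y=0), (x=8, y=1), (x=9, y=2), (x=10, y=3), (x=9, y=4), (x=8, y=5), (x=7, y=6), (x=6, y=7), (x=0, y=9), (x=4, y=9)
  Distance 9: (x=9, y=1), (x=10, y=2), (x=10, y=4), (x=9, y=5), (x=8, y=6), (x=7, y=7), (x=6, y=8), (x=5, y=9)
  Distance 10: (x=10, y=1), (x=10, y=5), (x=9, y=6), (x=8, y=7), (x=7, y=8), (x=6, y=9)
  Distance 11: (x=10, y=0), (x=10, y=6), (x=9, y=7), (x=8, y=8), (x=7, y=9)
  Distance 12: (x=10, y=7), (x=9, y=8), (x=8, y=9)
  Distance 13: (x=10, y=8), (x=9, y=9)
Total reachable: 102 (grid has 102 open cells total)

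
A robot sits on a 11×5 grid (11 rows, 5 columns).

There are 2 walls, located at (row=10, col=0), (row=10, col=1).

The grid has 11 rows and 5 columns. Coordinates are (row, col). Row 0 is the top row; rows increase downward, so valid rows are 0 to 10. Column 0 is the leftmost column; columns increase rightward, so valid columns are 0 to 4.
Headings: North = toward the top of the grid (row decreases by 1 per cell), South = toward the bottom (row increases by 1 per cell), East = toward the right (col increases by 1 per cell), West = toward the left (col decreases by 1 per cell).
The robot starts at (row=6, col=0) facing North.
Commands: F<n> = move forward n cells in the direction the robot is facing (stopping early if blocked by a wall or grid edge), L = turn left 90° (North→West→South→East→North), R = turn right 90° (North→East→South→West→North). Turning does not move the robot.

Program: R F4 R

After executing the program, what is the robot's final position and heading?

Start: (row=6, col=0), facing North
  R: turn right, now facing East
  F4: move forward 4, now at (row=6, col=4)
  R: turn right, now facing South
Final: (row=6, col=4), facing South

Answer: Final position: (row=6, col=4), facing South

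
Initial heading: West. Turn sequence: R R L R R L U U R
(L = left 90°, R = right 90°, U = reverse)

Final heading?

Start: West
  R (right (90° clockwise)) -> North
  R (right (90° clockwise)) -> East
  L (left (90° counter-clockwise)) -> North
  R (right (90° clockwise)) -> East
  R (right (90° clockwise)) -> South
  L (left (90° counter-clockwise)) -> East
  U (U-turn (180°)) -> West
  U (U-turn (180°)) -> East
  R (right (90° clockwise)) -> South
Final: South

Answer: Final heading: South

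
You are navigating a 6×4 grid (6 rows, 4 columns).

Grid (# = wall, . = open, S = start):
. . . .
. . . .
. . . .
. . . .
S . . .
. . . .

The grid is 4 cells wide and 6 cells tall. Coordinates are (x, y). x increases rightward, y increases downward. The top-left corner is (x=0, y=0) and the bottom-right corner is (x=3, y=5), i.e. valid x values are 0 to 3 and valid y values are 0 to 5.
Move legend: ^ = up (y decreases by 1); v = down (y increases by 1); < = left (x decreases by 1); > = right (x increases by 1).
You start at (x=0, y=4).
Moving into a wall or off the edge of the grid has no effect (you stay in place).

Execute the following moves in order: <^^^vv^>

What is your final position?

Answer: Final position: (x=1, y=2)

Derivation:
Start: (x=0, y=4)
  < (left): blocked, stay at (x=0, y=4)
  ^ (up): (x=0, y=4) -> (x=0, y=3)
  ^ (up): (x=0, y=3) -> (x=0, y=2)
  ^ (up): (x=0, y=2) -> (x=0, y=1)
  v (down): (x=0, y=1) -> (x=0, y=2)
  v (down): (x=0, y=2) -> (x=0, y=3)
  ^ (up): (x=0, y=3) -> (x=0, y=2)
  > (right): (x=0, y=2) -> (x=1, y=2)
Final: (x=1, y=2)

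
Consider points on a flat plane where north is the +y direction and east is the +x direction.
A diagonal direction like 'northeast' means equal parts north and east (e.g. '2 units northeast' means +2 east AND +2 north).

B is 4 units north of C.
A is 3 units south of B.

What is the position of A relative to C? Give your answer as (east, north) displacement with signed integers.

Answer: A is at (east=0, north=1) relative to C.

Derivation:
Place C at the origin (east=0, north=0).
  B is 4 units north of C: delta (east=+0, north=+4); B at (east=0, north=4).
  A is 3 units south of B: delta (east=+0, north=-3); A at (east=0, north=1).
Therefore A relative to C: (east=0, north=1).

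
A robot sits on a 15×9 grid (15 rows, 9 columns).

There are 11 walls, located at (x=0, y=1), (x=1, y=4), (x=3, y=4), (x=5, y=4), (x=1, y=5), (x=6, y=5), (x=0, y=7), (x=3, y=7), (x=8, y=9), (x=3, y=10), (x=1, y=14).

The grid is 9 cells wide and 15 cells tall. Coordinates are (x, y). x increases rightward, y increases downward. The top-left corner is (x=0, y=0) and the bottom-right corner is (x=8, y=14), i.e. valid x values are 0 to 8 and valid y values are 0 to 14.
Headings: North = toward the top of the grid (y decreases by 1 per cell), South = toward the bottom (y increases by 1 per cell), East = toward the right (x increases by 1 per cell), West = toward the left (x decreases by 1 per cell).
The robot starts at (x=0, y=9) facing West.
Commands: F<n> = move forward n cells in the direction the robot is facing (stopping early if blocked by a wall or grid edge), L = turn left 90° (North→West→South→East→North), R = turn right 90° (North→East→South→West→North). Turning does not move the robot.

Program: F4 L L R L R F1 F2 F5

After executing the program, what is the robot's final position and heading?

Answer: Final position: (x=0, y=14), facing South

Derivation:
Start: (x=0, y=9), facing West
  F4: move forward 0/4 (blocked), now at (x=0, y=9)
  L: turn left, now facing South
  L: turn left, now facing East
  R: turn right, now facing South
  L: turn left, now facing East
  R: turn right, now facing South
  F1: move forward 1, now at (x=0, y=10)
  F2: move forward 2, now at (x=0, y=12)
  F5: move forward 2/5 (blocked), now at (x=0, y=14)
Final: (x=0, y=14), facing South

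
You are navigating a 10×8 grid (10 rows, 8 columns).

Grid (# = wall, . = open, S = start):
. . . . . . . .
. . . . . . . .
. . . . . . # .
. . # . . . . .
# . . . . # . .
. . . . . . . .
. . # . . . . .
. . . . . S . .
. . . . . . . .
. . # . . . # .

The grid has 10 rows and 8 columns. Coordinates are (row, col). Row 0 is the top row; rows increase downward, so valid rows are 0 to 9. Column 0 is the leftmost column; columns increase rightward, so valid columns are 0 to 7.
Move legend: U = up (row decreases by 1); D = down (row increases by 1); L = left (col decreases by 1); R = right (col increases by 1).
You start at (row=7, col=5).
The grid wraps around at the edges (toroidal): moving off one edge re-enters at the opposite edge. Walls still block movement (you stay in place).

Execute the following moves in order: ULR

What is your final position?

Answer: Final position: (row=6, col=5)

Derivation:
Start: (row=7, col=5)
  U (up): (row=7, col=5) -> (row=6, col=5)
  L (left): (row=6, col=5) -> (row=6, col=4)
  R (right): (row=6, col=4) -> (row=6, col=5)
Final: (row=6, col=5)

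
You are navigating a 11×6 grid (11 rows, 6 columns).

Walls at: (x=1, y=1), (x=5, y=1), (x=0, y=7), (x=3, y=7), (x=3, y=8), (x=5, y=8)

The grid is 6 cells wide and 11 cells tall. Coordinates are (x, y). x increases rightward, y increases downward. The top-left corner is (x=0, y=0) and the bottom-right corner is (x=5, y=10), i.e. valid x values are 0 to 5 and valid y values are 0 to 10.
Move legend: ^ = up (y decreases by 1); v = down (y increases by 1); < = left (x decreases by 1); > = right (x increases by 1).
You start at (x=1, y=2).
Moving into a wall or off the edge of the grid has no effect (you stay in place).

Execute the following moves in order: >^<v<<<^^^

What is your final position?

Answer: Final position: (x=0, y=0)

Derivation:
Start: (x=1, y=2)
  > (right): (x=1, y=2) -> (x=2, y=2)
  ^ (up): (x=2, y=2) -> (x=2, y=1)
  < (left): blocked, stay at (x=2, y=1)
  v (down): (x=2, y=1) -> (x=2, y=2)
  < (left): (x=2, y=2) -> (x=1, y=2)
  < (left): (x=1, y=2) -> (x=0, y=2)
  < (left): blocked, stay at (x=0, y=2)
  ^ (up): (x=0, y=2) -> (x=0, y=1)
  ^ (up): (x=0, y=1) -> (x=0, y=0)
  ^ (up): blocked, stay at (x=0, y=0)
Final: (x=0, y=0)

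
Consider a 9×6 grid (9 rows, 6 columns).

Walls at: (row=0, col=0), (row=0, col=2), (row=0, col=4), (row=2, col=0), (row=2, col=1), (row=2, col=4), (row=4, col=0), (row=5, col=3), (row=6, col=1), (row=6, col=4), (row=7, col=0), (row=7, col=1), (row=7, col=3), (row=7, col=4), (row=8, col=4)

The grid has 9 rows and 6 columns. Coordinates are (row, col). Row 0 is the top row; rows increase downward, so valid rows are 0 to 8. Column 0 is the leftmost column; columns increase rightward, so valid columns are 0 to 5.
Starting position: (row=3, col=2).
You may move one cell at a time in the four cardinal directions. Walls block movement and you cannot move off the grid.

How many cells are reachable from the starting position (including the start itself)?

BFS flood-fill from (row=3, col=2):
  Distance 0: (row=3, col=2)
  Distance 1: (row=2, col=2), (row=3, col=1), (row=3, col=3), (row=4, col=2)
  Distance 2: (row=1, col=2), (row=2, col=3), (row=3, col=0), (row=3, col=4), (row=4, col=1), (row=4, col=3), (row=5, col=2)
  Distance 3: (row=1, col=1), (row=1, col=3), (row=3, col=5), (row=4, col=4), (row=5, col=1), (row=6, col=2)
  Distance 4: (row=0, col=1), (row=0, col=3), (row=1, col=0), (row=1, col=4), (row=2, col=5), (row=4, col=5), (row=5, col=0), (row=5, col=4), (row=6, col=3), (row=7, col=2)
  Distance 5: (row=1, col=5), (row=5, col=5), (row=6, col=0), (row=8, col=2)
  Distance 6: (row=0, col=5), (row=6, col=5), (row=8, col=1), (row=8, col=3)
  Distance 7: (row=7, col=5), (row=8, col=0)
  Distance 8: (row=8, col=5)
Total reachable: 39 (grid has 39 open cells total)

Answer: Reachable cells: 39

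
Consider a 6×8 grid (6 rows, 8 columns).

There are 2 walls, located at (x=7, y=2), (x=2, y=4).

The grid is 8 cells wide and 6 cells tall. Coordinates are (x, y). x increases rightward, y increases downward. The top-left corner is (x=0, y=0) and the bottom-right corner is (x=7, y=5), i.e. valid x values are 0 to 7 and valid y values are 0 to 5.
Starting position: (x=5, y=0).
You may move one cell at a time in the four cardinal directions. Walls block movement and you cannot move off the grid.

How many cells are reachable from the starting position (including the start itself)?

Answer: Reachable cells: 46

Derivation:
BFS flood-fill from (x=5, y=0):
  Distance 0: (x=5, y=0)
  Distance 1: (x=4, y=0), (x=6, y=0), (x=5, y=1)
  Distance 2: (x=3, y=0), (x=7, y=0), (x=4, y=1), (x=6, y=1), (x=5, y=2)
  Distance 3: (x=2, y=0), (x=3, y=1), (x=7, y=1), (x=4, y=2), (x=6, y=2), (x=5, y=3)
  Distance 4: (x=1, y=0), (x=2, y=1), (x=3, y=2), (x=4, y=3), (x=6, y=3), (x=5, y=4)
  Distance 5: (x=0, y=0), (x=1, y=1), (x=2, y=2), (x=3, y=3), (x=7, y=3), (x=4, y=4), (x=6, y=4), (x=5, y=5)
  Distance 6: (x=0, y=1), (x=1, y=2), (x=2, y=3), (x=3, y=4), (x=7, y=4), (x=4, y=5), (x=6, y=5)
  Distance 7: (x=0, y=2), (x=1, y=3), (x=3, y=5), (x=7, y=5)
  Distance 8: (x=0, y=3), (x=1, y=4), (x=2, y=5)
  Distance 9: (x=0, y=4), (x=1, y=5)
  Distance 10: (x=0, y=5)
Total reachable: 46 (grid has 46 open cells total)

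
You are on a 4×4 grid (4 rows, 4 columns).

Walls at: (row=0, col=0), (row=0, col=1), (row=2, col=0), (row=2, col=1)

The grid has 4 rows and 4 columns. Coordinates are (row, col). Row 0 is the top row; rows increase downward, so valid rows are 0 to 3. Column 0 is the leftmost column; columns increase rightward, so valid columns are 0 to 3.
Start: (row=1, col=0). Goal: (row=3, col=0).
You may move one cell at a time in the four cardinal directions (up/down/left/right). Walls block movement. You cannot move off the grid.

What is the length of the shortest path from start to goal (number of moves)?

Answer: Shortest path length: 6

Derivation:
BFS from (row=1, col=0) until reaching (row=3, col=0):
  Distance 0: (row=1, col=0)
  Distance 1: (row=1, col=1)
  Distance 2: (row=1, col=2)
  Distance 3: (row=0, col=2), (row=1, col=3), (row=2, col=2)
  Distance 4: (row=0, col=3), (row=2, col=3), (row=3, col=2)
  Distance 5: (row=3, col=1), (row=3, col=3)
  Distance 6: (row=3, col=0)  <- goal reached here
One shortest path (6 moves): (row=1, col=0) -> (row=1, col=1) -> (row=1, col=2) -> (row=2, col=2) -> (row=3, col=2) -> (row=3, col=1) -> (row=3, col=0)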